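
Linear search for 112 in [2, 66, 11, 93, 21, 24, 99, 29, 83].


i=0: 2!=112
i=1: 66!=112
i=2: 11!=112
i=3: 93!=112
i=4: 21!=112
i=5: 24!=112
i=6: 99!=112
i=7: 29!=112
i=8: 83!=112

Not found, 9 comps


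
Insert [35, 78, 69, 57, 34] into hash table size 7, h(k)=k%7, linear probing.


Insert 35: h=0 -> slot 0
Insert 78: h=1 -> slot 1
Insert 69: h=6 -> slot 6
Insert 57: h=1, 1 probes -> slot 2
Insert 34: h=6, 4 probes -> slot 3

Table: [35, 78, 57, 34, None, None, 69]


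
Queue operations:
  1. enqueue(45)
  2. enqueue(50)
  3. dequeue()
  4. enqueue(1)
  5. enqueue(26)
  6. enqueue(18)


enqueue(45) -> [45]
enqueue(50) -> [45, 50]
dequeue()->45, [50]
enqueue(1) -> [50, 1]
enqueue(26) -> [50, 1, 26]
enqueue(18) -> [50, 1, 26, 18]

Final queue: [50, 1, 26, 18]


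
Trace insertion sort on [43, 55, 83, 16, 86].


Initial: [43, 55, 83, 16, 86]
Insert 55: [43, 55, 83, 16, 86]
Insert 83: [43, 55, 83, 16, 86]
Insert 16: [16, 43, 55, 83, 86]
Insert 86: [16, 43, 55, 83, 86]

Sorted: [16, 43, 55, 83, 86]


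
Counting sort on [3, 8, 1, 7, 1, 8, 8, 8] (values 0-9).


Input: [3, 8, 1, 7, 1, 8, 8, 8]
Counts: [0, 2, 0, 1, 0, 0, 0, 1, 4, 0]

Sorted: [1, 1, 3, 7, 8, 8, 8, 8]


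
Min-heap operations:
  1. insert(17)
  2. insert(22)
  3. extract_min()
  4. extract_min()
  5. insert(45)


insert(17) -> [17]
insert(22) -> [17, 22]
extract_min()->17, [22]
extract_min()->22, []
insert(45) -> [45]

Final heap: [45]


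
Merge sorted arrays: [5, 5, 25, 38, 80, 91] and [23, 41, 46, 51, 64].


Take 5 from A
Take 5 from A
Take 23 from B
Take 25 from A
Take 38 from A
Take 41 from B
Take 46 from B
Take 51 from B
Take 64 from B

Merged: [5, 5, 23, 25, 38, 41, 46, 51, 64, 80, 91]


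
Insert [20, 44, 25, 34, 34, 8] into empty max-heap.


Insert 20: [20]
Insert 44: [44, 20]
Insert 25: [44, 20, 25]
Insert 34: [44, 34, 25, 20]
Insert 34: [44, 34, 25, 20, 34]
Insert 8: [44, 34, 25, 20, 34, 8]

Final heap: [44, 34, 25, 20, 34, 8]


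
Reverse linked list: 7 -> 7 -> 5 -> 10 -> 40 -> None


Step 1: curr=7, set curr.next=prev(None) | reversed so far: 7
Step 2: curr=7, set curr.next=prev(7) | reversed so far: 7 -> 7
Step 3: curr=5, set curr.next=prev(7) | reversed so far: 5 -> 7 -> 7
Step 4: curr=10, set curr.next=prev(5) | reversed so far: 10 -> 5 -> 7 -> 7
Step 5: curr=40, set curr.next=prev(10) | reversed so far: 40 -> 10 -> 5 -> 7 -> 7

40 -> 10 -> 5 -> 7 -> 7 -> None


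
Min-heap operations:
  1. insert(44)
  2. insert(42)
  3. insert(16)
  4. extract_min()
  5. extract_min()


insert(44) -> [44]
insert(42) -> [42, 44]
insert(16) -> [16, 44, 42]
extract_min()->16, [42, 44]
extract_min()->42, [44]

Final heap: [44]


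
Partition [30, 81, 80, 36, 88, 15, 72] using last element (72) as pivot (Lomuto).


Pivot: 72
  30 <= 72: advance i (no swap)
  36 <= 72: swap -> [30, 36, 80, 81, 88, 15, 72]
  15 <= 72: swap -> [30, 36, 15, 81, 88, 80, 72]
Place pivot at 3: [30, 36, 15, 72, 88, 80, 81]

Partitioned: [30, 36, 15, 72, 88, 80, 81]


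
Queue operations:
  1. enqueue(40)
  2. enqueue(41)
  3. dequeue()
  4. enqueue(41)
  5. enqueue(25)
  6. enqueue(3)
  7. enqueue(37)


enqueue(40) -> [40]
enqueue(41) -> [40, 41]
dequeue()->40, [41]
enqueue(41) -> [41, 41]
enqueue(25) -> [41, 41, 25]
enqueue(3) -> [41, 41, 25, 3]
enqueue(37) -> [41, 41, 25, 3, 37]

Final queue: [41, 41, 25, 3, 37]


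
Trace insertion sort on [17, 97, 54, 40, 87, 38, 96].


Initial: [17, 97, 54, 40, 87, 38, 96]
Insert 97: [17, 97, 54, 40, 87, 38, 96]
Insert 54: [17, 54, 97, 40, 87, 38, 96]
Insert 40: [17, 40, 54, 97, 87, 38, 96]
Insert 87: [17, 40, 54, 87, 97, 38, 96]
Insert 38: [17, 38, 40, 54, 87, 97, 96]
Insert 96: [17, 38, 40, 54, 87, 96, 97]

Sorted: [17, 38, 40, 54, 87, 96, 97]


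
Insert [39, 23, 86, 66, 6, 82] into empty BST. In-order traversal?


Insert 39: root
Insert 23: L from 39
Insert 86: R from 39
Insert 66: R from 39 -> L from 86
Insert 6: L from 39 -> L from 23
Insert 82: R from 39 -> L from 86 -> R from 66

In-order: [6, 23, 39, 66, 82, 86]


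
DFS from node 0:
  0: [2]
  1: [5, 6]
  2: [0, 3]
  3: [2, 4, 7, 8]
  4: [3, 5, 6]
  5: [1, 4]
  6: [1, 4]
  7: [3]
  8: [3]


Visit 0, push [2]
Visit 2, push [3]
Visit 3, push [8, 7, 4]
Visit 4, push [6, 5]
Visit 5, push [1]
Visit 1, push [6]
Visit 6, push []
Visit 7, push []
Visit 8, push []

DFS order: [0, 2, 3, 4, 5, 1, 6, 7, 8]


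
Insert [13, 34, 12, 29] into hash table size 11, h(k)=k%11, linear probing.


Insert 13: h=2 -> slot 2
Insert 34: h=1 -> slot 1
Insert 12: h=1, 2 probes -> slot 3
Insert 29: h=7 -> slot 7

Table: [None, 34, 13, 12, None, None, None, 29, None, None, None]


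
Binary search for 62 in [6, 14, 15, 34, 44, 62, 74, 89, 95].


Step 1: lo=0, hi=8, mid=4, val=44
Step 2: lo=5, hi=8, mid=6, val=74
Step 3: lo=5, hi=5, mid=5, val=62

Found at index 5


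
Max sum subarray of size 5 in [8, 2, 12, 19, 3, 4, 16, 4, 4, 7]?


[0:5]: 44
[1:6]: 40
[2:7]: 54
[3:8]: 46
[4:9]: 31
[5:10]: 35

Max: 54 at [2:7]


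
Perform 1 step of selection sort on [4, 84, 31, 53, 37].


Initial: [4, 84, 31, 53, 37]
Step 1: min=4 at 0
  Swap: [4, 84, 31, 53, 37]

After 1 step: [4, 84, 31, 53, 37]


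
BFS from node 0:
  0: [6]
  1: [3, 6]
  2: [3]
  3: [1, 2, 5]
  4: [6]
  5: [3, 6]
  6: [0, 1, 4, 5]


Visit 0, enqueue [6]
Visit 6, enqueue [1, 4, 5]
Visit 1, enqueue [3]
Visit 4, enqueue []
Visit 5, enqueue []
Visit 3, enqueue [2]
Visit 2, enqueue []

BFS order: [0, 6, 1, 4, 5, 3, 2]


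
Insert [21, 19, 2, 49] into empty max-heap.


Insert 21: [21]
Insert 19: [21, 19]
Insert 2: [21, 19, 2]
Insert 49: [49, 21, 2, 19]

Final heap: [49, 21, 2, 19]


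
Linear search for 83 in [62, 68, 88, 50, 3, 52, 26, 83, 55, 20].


i=0: 62!=83
i=1: 68!=83
i=2: 88!=83
i=3: 50!=83
i=4: 3!=83
i=5: 52!=83
i=6: 26!=83
i=7: 83==83 found!

Found at 7, 8 comps


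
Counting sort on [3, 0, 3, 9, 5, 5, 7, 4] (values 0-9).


Input: [3, 0, 3, 9, 5, 5, 7, 4]
Counts: [1, 0, 0, 2, 1, 2, 0, 1, 0, 1]

Sorted: [0, 3, 3, 4, 5, 5, 7, 9]


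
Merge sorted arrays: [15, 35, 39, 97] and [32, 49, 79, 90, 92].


Take 15 from A
Take 32 from B
Take 35 from A
Take 39 from A
Take 49 from B
Take 79 from B
Take 90 from B
Take 92 from B

Merged: [15, 32, 35, 39, 49, 79, 90, 92, 97]


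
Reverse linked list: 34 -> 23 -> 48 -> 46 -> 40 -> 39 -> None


Step 1: curr=34, set curr.next=prev(None) | reversed so far: 34
Step 2: curr=23, set curr.next=prev(34) | reversed so far: 23 -> 34
Step 3: curr=48, set curr.next=prev(23) | reversed so far: 48 -> 23 -> 34
Step 4: curr=46, set curr.next=prev(48) | reversed so far: 46 -> 48 -> 23 -> 34
Step 5: curr=40, set curr.next=prev(46) | reversed so far: 40 -> 46 -> 48 -> 23 -> 34
Step 6: curr=39, set curr.next=prev(40) | reversed so far: 39 -> 40 -> 46 -> 48 -> 23 -> 34

39 -> 40 -> 46 -> 48 -> 23 -> 34 -> None


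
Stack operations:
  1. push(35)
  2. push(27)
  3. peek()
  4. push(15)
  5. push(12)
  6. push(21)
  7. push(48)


push(35) -> [35]
push(27) -> [35, 27]
peek()->27
push(15) -> [35, 27, 15]
push(12) -> [35, 27, 15, 12]
push(21) -> [35, 27, 15, 12, 21]
push(48) -> [35, 27, 15, 12, 21, 48]

Final stack: [35, 27, 15, 12, 21, 48]


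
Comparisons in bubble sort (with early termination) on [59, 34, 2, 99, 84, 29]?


Algorithm: bubble sort (with early termination)
Input: [59, 34, 2, 99, 84, 29]
Sorted: [2, 29, 34, 59, 84, 99]

15


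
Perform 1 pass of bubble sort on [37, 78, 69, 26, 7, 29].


Initial: [37, 78, 69, 26, 7, 29]
Pass 1: [37, 69, 26, 7, 29, 78] (4 swaps)

After 1 pass: [37, 69, 26, 7, 29, 78]


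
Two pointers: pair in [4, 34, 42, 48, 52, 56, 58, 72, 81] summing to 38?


lo=0(4)+hi=8(81)=85
lo=0(4)+hi=7(72)=76
lo=0(4)+hi=6(58)=62
lo=0(4)+hi=5(56)=60
lo=0(4)+hi=4(52)=56
lo=0(4)+hi=3(48)=52
lo=0(4)+hi=2(42)=46
lo=0(4)+hi=1(34)=38

Yes: 4+34=38


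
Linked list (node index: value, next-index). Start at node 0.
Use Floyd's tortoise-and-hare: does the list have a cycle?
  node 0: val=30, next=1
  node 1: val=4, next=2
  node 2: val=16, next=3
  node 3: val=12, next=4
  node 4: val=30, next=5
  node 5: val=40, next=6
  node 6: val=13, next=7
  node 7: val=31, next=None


Floyd's tortoise (slow, +1) and hare (fast, +2):
  init: slow=0, fast=0
  step 1: slow=1, fast=2
  step 2: slow=2, fast=4
  step 3: slow=3, fast=6
  step 4: fast 6->7->None, no cycle

Cycle: no


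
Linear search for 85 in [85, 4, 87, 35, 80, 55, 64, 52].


i=0: 85==85 found!

Found at 0, 1 comps


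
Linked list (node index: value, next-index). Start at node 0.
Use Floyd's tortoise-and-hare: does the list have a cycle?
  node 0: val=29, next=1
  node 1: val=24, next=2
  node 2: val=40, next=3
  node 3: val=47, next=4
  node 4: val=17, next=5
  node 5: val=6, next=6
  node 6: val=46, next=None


Floyd's tortoise (slow, +1) and hare (fast, +2):
  init: slow=0, fast=0
  step 1: slow=1, fast=2
  step 2: slow=2, fast=4
  step 3: slow=3, fast=6
  step 4: fast -> None, no cycle

Cycle: no


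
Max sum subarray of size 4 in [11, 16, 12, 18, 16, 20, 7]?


[0:4]: 57
[1:5]: 62
[2:6]: 66
[3:7]: 61

Max: 66 at [2:6]


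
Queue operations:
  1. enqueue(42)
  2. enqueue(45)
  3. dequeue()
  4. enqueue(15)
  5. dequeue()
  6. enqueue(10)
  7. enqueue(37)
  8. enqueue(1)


enqueue(42) -> [42]
enqueue(45) -> [42, 45]
dequeue()->42, [45]
enqueue(15) -> [45, 15]
dequeue()->45, [15]
enqueue(10) -> [15, 10]
enqueue(37) -> [15, 10, 37]
enqueue(1) -> [15, 10, 37, 1]

Final queue: [15, 10, 37, 1]


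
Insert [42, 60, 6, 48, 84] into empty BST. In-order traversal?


Insert 42: root
Insert 60: R from 42
Insert 6: L from 42
Insert 48: R from 42 -> L from 60
Insert 84: R from 42 -> R from 60

In-order: [6, 42, 48, 60, 84]


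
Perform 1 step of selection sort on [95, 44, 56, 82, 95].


Initial: [95, 44, 56, 82, 95]
Step 1: min=44 at 1
  Swap: [44, 95, 56, 82, 95]

After 1 step: [44, 95, 56, 82, 95]


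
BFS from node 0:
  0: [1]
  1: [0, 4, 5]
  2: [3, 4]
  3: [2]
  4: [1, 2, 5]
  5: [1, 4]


Visit 0, enqueue [1]
Visit 1, enqueue [4, 5]
Visit 4, enqueue [2]
Visit 5, enqueue []
Visit 2, enqueue [3]
Visit 3, enqueue []

BFS order: [0, 1, 4, 5, 2, 3]


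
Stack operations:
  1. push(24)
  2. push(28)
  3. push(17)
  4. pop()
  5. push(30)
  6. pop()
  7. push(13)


push(24) -> [24]
push(28) -> [24, 28]
push(17) -> [24, 28, 17]
pop()->17, [24, 28]
push(30) -> [24, 28, 30]
pop()->30, [24, 28]
push(13) -> [24, 28, 13]

Final stack: [24, 28, 13]


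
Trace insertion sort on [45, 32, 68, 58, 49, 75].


Initial: [45, 32, 68, 58, 49, 75]
Insert 32: [32, 45, 68, 58, 49, 75]
Insert 68: [32, 45, 68, 58, 49, 75]
Insert 58: [32, 45, 58, 68, 49, 75]
Insert 49: [32, 45, 49, 58, 68, 75]
Insert 75: [32, 45, 49, 58, 68, 75]

Sorted: [32, 45, 49, 58, 68, 75]


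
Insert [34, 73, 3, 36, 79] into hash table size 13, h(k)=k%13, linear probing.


Insert 34: h=8 -> slot 8
Insert 73: h=8, 1 probes -> slot 9
Insert 3: h=3 -> slot 3
Insert 36: h=10 -> slot 10
Insert 79: h=1 -> slot 1

Table: [None, 79, None, 3, None, None, None, None, 34, 73, 36, None, None]


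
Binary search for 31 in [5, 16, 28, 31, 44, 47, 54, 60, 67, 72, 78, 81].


Step 1: lo=0, hi=11, mid=5, val=47
Step 2: lo=0, hi=4, mid=2, val=28
Step 3: lo=3, hi=4, mid=3, val=31

Found at index 3


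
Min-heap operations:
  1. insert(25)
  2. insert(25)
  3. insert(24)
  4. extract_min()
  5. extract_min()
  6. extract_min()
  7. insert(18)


insert(25) -> [25]
insert(25) -> [25, 25]
insert(24) -> [24, 25, 25]
extract_min()->24, [25, 25]
extract_min()->25, [25]
extract_min()->25, []
insert(18) -> [18]

Final heap: [18]


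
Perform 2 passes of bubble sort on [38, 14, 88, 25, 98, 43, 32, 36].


Initial: [38, 14, 88, 25, 98, 43, 32, 36]
Pass 1: [14, 38, 25, 88, 43, 32, 36, 98] (5 swaps)
Pass 2: [14, 25, 38, 43, 32, 36, 88, 98] (4 swaps)

After 2 passes: [14, 25, 38, 43, 32, 36, 88, 98]


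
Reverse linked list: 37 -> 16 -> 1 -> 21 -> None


Step 1: curr=37, set curr.next=prev(None) | reversed so far: 37
Step 2: curr=16, set curr.next=prev(37) | reversed so far: 16 -> 37
Step 3: curr=1, set curr.next=prev(16) | reversed so far: 1 -> 16 -> 37
Step 4: curr=21, set curr.next=prev(1) | reversed so far: 21 -> 1 -> 16 -> 37

21 -> 1 -> 16 -> 37 -> None


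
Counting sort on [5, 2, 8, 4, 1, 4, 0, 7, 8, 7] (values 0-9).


Input: [5, 2, 8, 4, 1, 4, 0, 7, 8, 7]
Counts: [1, 1, 1, 0, 2, 1, 0, 2, 2, 0]

Sorted: [0, 1, 2, 4, 4, 5, 7, 7, 8, 8]


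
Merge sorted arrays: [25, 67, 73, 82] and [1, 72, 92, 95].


Take 1 from B
Take 25 from A
Take 67 from A
Take 72 from B
Take 73 from A
Take 82 from A

Merged: [1, 25, 67, 72, 73, 82, 92, 95]


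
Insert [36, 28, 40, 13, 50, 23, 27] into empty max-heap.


Insert 36: [36]
Insert 28: [36, 28]
Insert 40: [40, 28, 36]
Insert 13: [40, 28, 36, 13]
Insert 50: [50, 40, 36, 13, 28]
Insert 23: [50, 40, 36, 13, 28, 23]
Insert 27: [50, 40, 36, 13, 28, 23, 27]

Final heap: [50, 40, 36, 13, 28, 23, 27]


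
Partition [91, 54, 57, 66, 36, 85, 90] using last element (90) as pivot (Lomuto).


Pivot: 90
  54 <= 90: swap -> [54, 91, 57, 66, 36, 85, 90]
  57 <= 90: swap -> [54, 57, 91, 66, 36, 85, 90]
  66 <= 90: swap -> [54, 57, 66, 91, 36, 85, 90]
  36 <= 90: swap -> [54, 57, 66, 36, 91, 85, 90]
  85 <= 90: swap -> [54, 57, 66, 36, 85, 91, 90]
Place pivot at 5: [54, 57, 66, 36, 85, 90, 91]

Partitioned: [54, 57, 66, 36, 85, 90, 91]


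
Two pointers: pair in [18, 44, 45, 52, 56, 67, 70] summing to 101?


lo=0(18)+hi=6(70)=88
lo=1(44)+hi=6(70)=114
lo=1(44)+hi=5(67)=111
lo=1(44)+hi=4(56)=100
lo=2(45)+hi=4(56)=101

Yes: 45+56=101


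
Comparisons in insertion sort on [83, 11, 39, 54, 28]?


Algorithm: insertion sort
Input: [83, 11, 39, 54, 28]
Sorted: [11, 28, 39, 54, 83]

9


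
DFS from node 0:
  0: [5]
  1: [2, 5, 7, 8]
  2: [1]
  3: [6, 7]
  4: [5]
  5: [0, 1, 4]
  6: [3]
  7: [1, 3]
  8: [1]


Visit 0, push [5]
Visit 5, push [4, 1]
Visit 1, push [8, 7, 2]
Visit 2, push []
Visit 7, push [3]
Visit 3, push [6]
Visit 6, push []
Visit 8, push []
Visit 4, push []

DFS order: [0, 5, 1, 2, 7, 3, 6, 8, 4]


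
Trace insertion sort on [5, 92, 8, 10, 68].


Initial: [5, 92, 8, 10, 68]
Insert 92: [5, 92, 8, 10, 68]
Insert 8: [5, 8, 92, 10, 68]
Insert 10: [5, 8, 10, 92, 68]
Insert 68: [5, 8, 10, 68, 92]

Sorted: [5, 8, 10, 68, 92]


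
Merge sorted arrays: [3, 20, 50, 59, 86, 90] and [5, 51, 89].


Take 3 from A
Take 5 from B
Take 20 from A
Take 50 from A
Take 51 from B
Take 59 from A
Take 86 from A
Take 89 from B

Merged: [3, 5, 20, 50, 51, 59, 86, 89, 90]


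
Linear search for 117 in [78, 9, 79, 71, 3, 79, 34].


i=0: 78!=117
i=1: 9!=117
i=2: 79!=117
i=3: 71!=117
i=4: 3!=117
i=5: 79!=117
i=6: 34!=117

Not found, 7 comps


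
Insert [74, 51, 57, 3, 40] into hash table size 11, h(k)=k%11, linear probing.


Insert 74: h=8 -> slot 8
Insert 51: h=7 -> slot 7
Insert 57: h=2 -> slot 2
Insert 3: h=3 -> slot 3
Insert 40: h=7, 2 probes -> slot 9

Table: [None, None, 57, 3, None, None, None, 51, 74, 40, None]


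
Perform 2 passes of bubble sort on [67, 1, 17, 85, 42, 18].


Initial: [67, 1, 17, 85, 42, 18]
Pass 1: [1, 17, 67, 42, 18, 85] (4 swaps)
Pass 2: [1, 17, 42, 18, 67, 85] (2 swaps)

After 2 passes: [1, 17, 42, 18, 67, 85]


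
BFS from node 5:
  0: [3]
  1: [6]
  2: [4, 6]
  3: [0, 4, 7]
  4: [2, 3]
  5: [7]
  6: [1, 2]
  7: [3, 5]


Visit 5, enqueue [7]
Visit 7, enqueue [3]
Visit 3, enqueue [0, 4]
Visit 0, enqueue []
Visit 4, enqueue [2]
Visit 2, enqueue [6]
Visit 6, enqueue [1]
Visit 1, enqueue []

BFS order: [5, 7, 3, 0, 4, 2, 6, 1]


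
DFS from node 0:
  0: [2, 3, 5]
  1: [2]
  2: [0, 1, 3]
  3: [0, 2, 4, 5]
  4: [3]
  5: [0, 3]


Visit 0, push [5, 3, 2]
Visit 2, push [3, 1]
Visit 1, push []
Visit 3, push [5, 4]
Visit 4, push []
Visit 5, push []

DFS order: [0, 2, 1, 3, 4, 5]


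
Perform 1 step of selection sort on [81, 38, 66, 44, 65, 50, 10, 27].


Initial: [81, 38, 66, 44, 65, 50, 10, 27]
Step 1: min=10 at 6
  Swap: [10, 38, 66, 44, 65, 50, 81, 27]

After 1 step: [10, 38, 66, 44, 65, 50, 81, 27]


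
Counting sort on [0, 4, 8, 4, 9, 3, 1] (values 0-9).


Input: [0, 4, 8, 4, 9, 3, 1]
Counts: [1, 1, 0, 1, 2, 0, 0, 0, 1, 1]

Sorted: [0, 1, 3, 4, 4, 8, 9]


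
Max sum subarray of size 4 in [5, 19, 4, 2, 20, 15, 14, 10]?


[0:4]: 30
[1:5]: 45
[2:6]: 41
[3:7]: 51
[4:8]: 59

Max: 59 at [4:8]


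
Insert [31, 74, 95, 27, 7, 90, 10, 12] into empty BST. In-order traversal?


Insert 31: root
Insert 74: R from 31
Insert 95: R from 31 -> R from 74
Insert 27: L from 31
Insert 7: L from 31 -> L from 27
Insert 90: R from 31 -> R from 74 -> L from 95
Insert 10: L from 31 -> L from 27 -> R from 7
Insert 12: L from 31 -> L from 27 -> R from 7 -> R from 10

In-order: [7, 10, 12, 27, 31, 74, 90, 95]


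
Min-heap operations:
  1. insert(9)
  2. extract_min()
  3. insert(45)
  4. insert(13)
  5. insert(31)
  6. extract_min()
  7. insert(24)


insert(9) -> [9]
extract_min()->9, []
insert(45) -> [45]
insert(13) -> [13, 45]
insert(31) -> [13, 45, 31]
extract_min()->13, [31, 45]
insert(24) -> [24, 45, 31]

Final heap: [24, 45, 31]


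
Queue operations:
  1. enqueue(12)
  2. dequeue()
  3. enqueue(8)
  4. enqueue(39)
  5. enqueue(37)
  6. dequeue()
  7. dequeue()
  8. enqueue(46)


enqueue(12) -> [12]
dequeue()->12, []
enqueue(8) -> [8]
enqueue(39) -> [8, 39]
enqueue(37) -> [8, 39, 37]
dequeue()->8, [39, 37]
dequeue()->39, [37]
enqueue(46) -> [37, 46]

Final queue: [37, 46]


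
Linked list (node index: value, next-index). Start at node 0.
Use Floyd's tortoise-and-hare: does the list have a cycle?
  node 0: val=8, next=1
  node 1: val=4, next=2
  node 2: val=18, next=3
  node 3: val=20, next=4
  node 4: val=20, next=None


Floyd's tortoise (slow, +1) and hare (fast, +2):
  init: slow=0, fast=0
  step 1: slow=1, fast=2
  step 2: slow=2, fast=4
  step 3: fast -> None, no cycle

Cycle: no


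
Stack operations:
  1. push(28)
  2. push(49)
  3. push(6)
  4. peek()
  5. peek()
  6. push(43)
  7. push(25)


push(28) -> [28]
push(49) -> [28, 49]
push(6) -> [28, 49, 6]
peek()->6
peek()->6
push(43) -> [28, 49, 6, 43]
push(25) -> [28, 49, 6, 43, 25]

Final stack: [28, 49, 6, 43, 25]


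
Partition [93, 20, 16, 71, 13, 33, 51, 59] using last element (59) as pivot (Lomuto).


Pivot: 59
  20 <= 59: swap -> [20, 93, 16, 71, 13, 33, 51, 59]
  16 <= 59: swap -> [20, 16, 93, 71, 13, 33, 51, 59]
  13 <= 59: swap -> [20, 16, 13, 71, 93, 33, 51, 59]
  33 <= 59: swap -> [20, 16, 13, 33, 93, 71, 51, 59]
  51 <= 59: swap -> [20, 16, 13, 33, 51, 71, 93, 59]
Place pivot at 5: [20, 16, 13, 33, 51, 59, 93, 71]

Partitioned: [20, 16, 13, 33, 51, 59, 93, 71]


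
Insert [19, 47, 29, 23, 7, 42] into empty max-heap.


Insert 19: [19]
Insert 47: [47, 19]
Insert 29: [47, 19, 29]
Insert 23: [47, 23, 29, 19]
Insert 7: [47, 23, 29, 19, 7]
Insert 42: [47, 23, 42, 19, 7, 29]

Final heap: [47, 23, 42, 19, 7, 29]


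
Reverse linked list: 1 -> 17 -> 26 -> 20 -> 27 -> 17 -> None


Step 1: curr=1, set curr.next=prev(None) | reversed so far: 1
Step 2: curr=17, set curr.next=prev(1) | reversed so far: 17 -> 1
Step 3: curr=26, set curr.next=prev(17) | reversed so far: 26 -> 17 -> 1
Step 4: curr=20, set curr.next=prev(26) | reversed so far: 20 -> 26 -> 17 -> 1
Step 5: curr=27, set curr.next=prev(20) | reversed so far: 27 -> 20 -> 26 -> 17 -> 1
Step 6: curr=17, set curr.next=prev(27) | reversed so far: 17 -> 27 -> 20 -> 26 -> 17 -> 1

17 -> 27 -> 20 -> 26 -> 17 -> 1 -> None


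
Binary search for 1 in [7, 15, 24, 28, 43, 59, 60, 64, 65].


Step 1: lo=0, hi=8, mid=4, val=43
Step 2: lo=0, hi=3, mid=1, val=15
Step 3: lo=0, hi=0, mid=0, val=7

Not found


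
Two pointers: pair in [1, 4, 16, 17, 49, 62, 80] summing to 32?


lo=0(1)+hi=6(80)=81
lo=0(1)+hi=5(62)=63
lo=0(1)+hi=4(49)=50
lo=0(1)+hi=3(17)=18
lo=1(4)+hi=3(17)=21
lo=2(16)+hi=3(17)=33

No pair found


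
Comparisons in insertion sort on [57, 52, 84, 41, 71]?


Algorithm: insertion sort
Input: [57, 52, 84, 41, 71]
Sorted: [41, 52, 57, 71, 84]

7


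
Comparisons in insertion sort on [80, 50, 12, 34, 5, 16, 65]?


Algorithm: insertion sort
Input: [80, 50, 12, 34, 5, 16, 65]
Sorted: [5, 12, 16, 34, 50, 65, 80]

16


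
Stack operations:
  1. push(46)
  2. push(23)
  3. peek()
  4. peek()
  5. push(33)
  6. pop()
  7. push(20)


push(46) -> [46]
push(23) -> [46, 23]
peek()->23
peek()->23
push(33) -> [46, 23, 33]
pop()->33, [46, 23]
push(20) -> [46, 23, 20]

Final stack: [46, 23, 20]


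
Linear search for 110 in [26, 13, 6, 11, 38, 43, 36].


i=0: 26!=110
i=1: 13!=110
i=2: 6!=110
i=3: 11!=110
i=4: 38!=110
i=5: 43!=110
i=6: 36!=110

Not found, 7 comps


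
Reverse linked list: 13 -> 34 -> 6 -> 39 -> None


Step 1: curr=13, set curr.next=prev(None) | reversed so far: 13
Step 2: curr=34, set curr.next=prev(13) | reversed so far: 34 -> 13
Step 3: curr=6, set curr.next=prev(34) | reversed so far: 6 -> 34 -> 13
Step 4: curr=39, set curr.next=prev(6) | reversed so far: 39 -> 6 -> 34 -> 13

39 -> 6 -> 34 -> 13 -> None


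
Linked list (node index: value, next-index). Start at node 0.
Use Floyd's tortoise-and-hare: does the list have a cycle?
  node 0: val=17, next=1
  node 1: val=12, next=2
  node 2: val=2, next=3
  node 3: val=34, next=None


Floyd's tortoise (slow, +1) and hare (fast, +2):
  init: slow=0, fast=0
  step 1: slow=1, fast=2
  step 2: fast 2->3->None, no cycle

Cycle: no


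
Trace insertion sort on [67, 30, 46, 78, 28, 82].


Initial: [67, 30, 46, 78, 28, 82]
Insert 30: [30, 67, 46, 78, 28, 82]
Insert 46: [30, 46, 67, 78, 28, 82]
Insert 78: [30, 46, 67, 78, 28, 82]
Insert 28: [28, 30, 46, 67, 78, 82]
Insert 82: [28, 30, 46, 67, 78, 82]

Sorted: [28, 30, 46, 67, 78, 82]


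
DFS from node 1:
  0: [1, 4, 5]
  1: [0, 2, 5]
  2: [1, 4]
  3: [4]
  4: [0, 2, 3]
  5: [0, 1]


Visit 1, push [5, 2, 0]
Visit 0, push [5, 4]
Visit 4, push [3, 2]
Visit 2, push []
Visit 3, push []
Visit 5, push []

DFS order: [1, 0, 4, 2, 3, 5]


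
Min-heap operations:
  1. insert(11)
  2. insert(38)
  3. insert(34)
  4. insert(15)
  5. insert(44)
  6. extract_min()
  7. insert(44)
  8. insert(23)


insert(11) -> [11]
insert(38) -> [11, 38]
insert(34) -> [11, 38, 34]
insert(15) -> [11, 15, 34, 38]
insert(44) -> [11, 15, 34, 38, 44]
extract_min()->11, [15, 38, 34, 44]
insert(44) -> [15, 38, 34, 44, 44]
insert(23) -> [15, 38, 23, 44, 44, 34]

Final heap: [15, 38, 23, 44, 44, 34]


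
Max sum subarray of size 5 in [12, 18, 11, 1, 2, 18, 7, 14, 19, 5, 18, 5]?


[0:5]: 44
[1:6]: 50
[2:7]: 39
[3:8]: 42
[4:9]: 60
[5:10]: 63
[6:11]: 63
[7:12]: 61

Max: 63 at [5:10]


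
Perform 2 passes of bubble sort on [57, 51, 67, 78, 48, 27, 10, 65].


Initial: [57, 51, 67, 78, 48, 27, 10, 65]
Pass 1: [51, 57, 67, 48, 27, 10, 65, 78] (5 swaps)
Pass 2: [51, 57, 48, 27, 10, 65, 67, 78] (4 swaps)

After 2 passes: [51, 57, 48, 27, 10, 65, 67, 78]


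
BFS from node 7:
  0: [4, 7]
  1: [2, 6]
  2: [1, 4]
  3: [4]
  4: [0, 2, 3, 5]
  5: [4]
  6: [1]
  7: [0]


Visit 7, enqueue [0]
Visit 0, enqueue [4]
Visit 4, enqueue [2, 3, 5]
Visit 2, enqueue [1]
Visit 3, enqueue []
Visit 5, enqueue []
Visit 1, enqueue [6]
Visit 6, enqueue []

BFS order: [7, 0, 4, 2, 3, 5, 1, 6]


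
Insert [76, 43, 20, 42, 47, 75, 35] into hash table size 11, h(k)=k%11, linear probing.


Insert 76: h=10 -> slot 10
Insert 43: h=10, 1 probes -> slot 0
Insert 20: h=9 -> slot 9
Insert 42: h=9, 3 probes -> slot 1
Insert 47: h=3 -> slot 3
Insert 75: h=9, 4 probes -> slot 2
Insert 35: h=2, 2 probes -> slot 4

Table: [43, 42, 75, 47, 35, None, None, None, None, 20, 76]


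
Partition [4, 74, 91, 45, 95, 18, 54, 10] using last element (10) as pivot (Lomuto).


Pivot: 10
  4 <= 10: advance i (no swap)
Place pivot at 1: [4, 10, 91, 45, 95, 18, 54, 74]

Partitioned: [4, 10, 91, 45, 95, 18, 54, 74]


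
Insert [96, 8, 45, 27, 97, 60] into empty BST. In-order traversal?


Insert 96: root
Insert 8: L from 96
Insert 45: L from 96 -> R from 8
Insert 27: L from 96 -> R from 8 -> L from 45
Insert 97: R from 96
Insert 60: L from 96 -> R from 8 -> R from 45

In-order: [8, 27, 45, 60, 96, 97]


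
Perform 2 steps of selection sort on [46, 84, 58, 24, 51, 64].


Initial: [46, 84, 58, 24, 51, 64]
Step 1: min=24 at 3
  Swap: [24, 84, 58, 46, 51, 64]
Step 2: min=46 at 3
  Swap: [24, 46, 58, 84, 51, 64]

After 2 steps: [24, 46, 58, 84, 51, 64]


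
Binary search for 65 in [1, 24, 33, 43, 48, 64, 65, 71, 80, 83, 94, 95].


Step 1: lo=0, hi=11, mid=5, val=64
Step 2: lo=6, hi=11, mid=8, val=80
Step 3: lo=6, hi=7, mid=6, val=65

Found at index 6


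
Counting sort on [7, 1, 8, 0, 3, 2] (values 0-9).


Input: [7, 1, 8, 0, 3, 2]
Counts: [1, 1, 1, 1, 0, 0, 0, 1, 1, 0]

Sorted: [0, 1, 2, 3, 7, 8]


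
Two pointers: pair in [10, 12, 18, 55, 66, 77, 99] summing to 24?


lo=0(10)+hi=6(99)=109
lo=0(10)+hi=5(77)=87
lo=0(10)+hi=4(66)=76
lo=0(10)+hi=3(55)=65
lo=0(10)+hi=2(18)=28
lo=0(10)+hi=1(12)=22

No pair found


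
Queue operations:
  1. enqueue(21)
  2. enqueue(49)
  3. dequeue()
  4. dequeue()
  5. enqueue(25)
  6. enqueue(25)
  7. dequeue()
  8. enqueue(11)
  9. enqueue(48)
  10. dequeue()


enqueue(21) -> [21]
enqueue(49) -> [21, 49]
dequeue()->21, [49]
dequeue()->49, []
enqueue(25) -> [25]
enqueue(25) -> [25, 25]
dequeue()->25, [25]
enqueue(11) -> [25, 11]
enqueue(48) -> [25, 11, 48]
dequeue()->25, [11, 48]

Final queue: [11, 48]


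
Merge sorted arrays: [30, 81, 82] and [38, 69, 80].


Take 30 from A
Take 38 from B
Take 69 from B
Take 80 from B

Merged: [30, 38, 69, 80, 81, 82]


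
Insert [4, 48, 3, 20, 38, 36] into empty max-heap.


Insert 4: [4]
Insert 48: [48, 4]
Insert 3: [48, 4, 3]
Insert 20: [48, 20, 3, 4]
Insert 38: [48, 38, 3, 4, 20]
Insert 36: [48, 38, 36, 4, 20, 3]

Final heap: [48, 38, 36, 4, 20, 3]


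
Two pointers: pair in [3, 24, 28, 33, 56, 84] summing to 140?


lo=0(3)+hi=5(84)=87
lo=1(24)+hi=5(84)=108
lo=2(28)+hi=5(84)=112
lo=3(33)+hi=5(84)=117
lo=4(56)+hi=5(84)=140

Yes: 56+84=140


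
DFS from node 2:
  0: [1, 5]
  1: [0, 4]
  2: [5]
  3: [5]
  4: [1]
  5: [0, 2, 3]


Visit 2, push [5]
Visit 5, push [3, 0]
Visit 0, push [1]
Visit 1, push [4]
Visit 4, push []
Visit 3, push []

DFS order: [2, 5, 0, 1, 4, 3]


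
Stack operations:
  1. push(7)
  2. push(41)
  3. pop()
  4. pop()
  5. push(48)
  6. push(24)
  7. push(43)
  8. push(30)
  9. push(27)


push(7) -> [7]
push(41) -> [7, 41]
pop()->41, [7]
pop()->7, []
push(48) -> [48]
push(24) -> [48, 24]
push(43) -> [48, 24, 43]
push(30) -> [48, 24, 43, 30]
push(27) -> [48, 24, 43, 30, 27]

Final stack: [48, 24, 43, 30, 27]


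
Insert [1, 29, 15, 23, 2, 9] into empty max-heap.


Insert 1: [1]
Insert 29: [29, 1]
Insert 15: [29, 1, 15]
Insert 23: [29, 23, 15, 1]
Insert 2: [29, 23, 15, 1, 2]
Insert 9: [29, 23, 15, 1, 2, 9]

Final heap: [29, 23, 15, 1, 2, 9]


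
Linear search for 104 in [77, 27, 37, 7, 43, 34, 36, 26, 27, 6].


i=0: 77!=104
i=1: 27!=104
i=2: 37!=104
i=3: 7!=104
i=4: 43!=104
i=5: 34!=104
i=6: 36!=104
i=7: 26!=104
i=8: 27!=104
i=9: 6!=104

Not found, 10 comps


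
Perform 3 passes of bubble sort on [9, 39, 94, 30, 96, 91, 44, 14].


Initial: [9, 39, 94, 30, 96, 91, 44, 14]
Pass 1: [9, 39, 30, 94, 91, 44, 14, 96] (4 swaps)
Pass 2: [9, 30, 39, 91, 44, 14, 94, 96] (4 swaps)
Pass 3: [9, 30, 39, 44, 14, 91, 94, 96] (2 swaps)

After 3 passes: [9, 30, 39, 44, 14, 91, 94, 96]


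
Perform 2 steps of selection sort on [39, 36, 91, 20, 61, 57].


Initial: [39, 36, 91, 20, 61, 57]
Step 1: min=20 at 3
  Swap: [20, 36, 91, 39, 61, 57]
Step 2: min=36 at 1
  Swap: [20, 36, 91, 39, 61, 57]

After 2 steps: [20, 36, 91, 39, 61, 57]


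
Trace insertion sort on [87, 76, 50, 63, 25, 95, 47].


Initial: [87, 76, 50, 63, 25, 95, 47]
Insert 76: [76, 87, 50, 63, 25, 95, 47]
Insert 50: [50, 76, 87, 63, 25, 95, 47]
Insert 63: [50, 63, 76, 87, 25, 95, 47]
Insert 25: [25, 50, 63, 76, 87, 95, 47]
Insert 95: [25, 50, 63, 76, 87, 95, 47]
Insert 47: [25, 47, 50, 63, 76, 87, 95]

Sorted: [25, 47, 50, 63, 76, 87, 95]


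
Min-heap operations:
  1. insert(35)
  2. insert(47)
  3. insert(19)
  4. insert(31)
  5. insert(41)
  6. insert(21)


insert(35) -> [35]
insert(47) -> [35, 47]
insert(19) -> [19, 47, 35]
insert(31) -> [19, 31, 35, 47]
insert(41) -> [19, 31, 35, 47, 41]
insert(21) -> [19, 31, 21, 47, 41, 35]

Final heap: [19, 31, 21, 47, 41, 35]


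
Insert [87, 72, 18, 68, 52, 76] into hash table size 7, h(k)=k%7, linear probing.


Insert 87: h=3 -> slot 3
Insert 72: h=2 -> slot 2
Insert 18: h=4 -> slot 4
Insert 68: h=5 -> slot 5
Insert 52: h=3, 3 probes -> slot 6
Insert 76: h=6, 1 probes -> slot 0

Table: [76, None, 72, 87, 18, 68, 52]


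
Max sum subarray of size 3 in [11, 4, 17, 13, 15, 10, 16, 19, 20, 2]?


[0:3]: 32
[1:4]: 34
[2:5]: 45
[3:6]: 38
[4:7]: 41
[5:8]: 45
[6:9]: 55
[7:10]: 41

Max: 55 at [6:9]


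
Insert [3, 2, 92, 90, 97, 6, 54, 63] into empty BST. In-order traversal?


Insert 3: root
Insert 2: L from 3
Insert 92: R from 3
Insert 90: R from 3 -> L from 92
Insert 97: R from 3 -> R from 92
Insert 6: R from 3 -> L from 92 -> L from 90
Insert 54: R from 3 -> L from 92 -> L from 90 -> R from 6
Insert 63: R from 3 -> L from 92 -> L from 90 -> R from 6 -> R from 54

In-order: [2, 3, 6, 54, 63, 90, 92, 97]


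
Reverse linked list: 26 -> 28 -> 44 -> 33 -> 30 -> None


Step 1: curr=26, set curr.next=prev(None) | reversed so far: 26
Step 2: curr=28, set curr.next=prev(26) | reversed so far: 28 -> 26
Step 3: curr=44, set curr.next=prev(28) | reversed so far: 44 -> 28 -> 26
Step 4: curr=33, set curr.next=prev(44) | reversed so far: 33 -> 44 -> 28 -> 26
Step 5: curr=30, set curr.next=prev(33) | reversed so far: 30 -> 33 -> 44 -> 28 -> 26

30 -> 33 -> 44 -> 28 -> 26 -> None


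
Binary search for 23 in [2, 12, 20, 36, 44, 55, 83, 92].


Step 1: lo=0, hi=7, mid=3, val=36
Step 2: lo=0, hi=2, mid=1, val=12
Step 3: lo=2, hi=2, mid=2, val=20

Not found


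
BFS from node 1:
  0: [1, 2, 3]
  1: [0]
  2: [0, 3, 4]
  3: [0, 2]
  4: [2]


Visit 1, enqueue [0]
Visit 0, enqueue [2, 3]
Visit 2, enqueue [4]
Visit 3, enqueue []
Visit 4, enqueue []

BFS order: [1, 0, 2, 3, 4]


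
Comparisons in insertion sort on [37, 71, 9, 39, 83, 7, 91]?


Algorithm: insertion sort
Input: [37, 71, 9, 39, 83, 7, 91]
Sorted: [7, 9, 37, 39, 71, 83, 91]

12


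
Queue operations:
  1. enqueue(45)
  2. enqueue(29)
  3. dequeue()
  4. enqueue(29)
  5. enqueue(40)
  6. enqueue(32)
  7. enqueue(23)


enqueue(45) -> [45]
enqueue(29) -> [45, 29]
dequeue()->45, [29]
enqueue(29) -> [29, 29]
enqueue(40) -> [29, 29, 40]
enqueue(32) -> [29, 29, 40, 32]
enqueue(23) -> [29, 29, 40, 32, 23]

Final queue: [29, 29, 40, 32, 23]


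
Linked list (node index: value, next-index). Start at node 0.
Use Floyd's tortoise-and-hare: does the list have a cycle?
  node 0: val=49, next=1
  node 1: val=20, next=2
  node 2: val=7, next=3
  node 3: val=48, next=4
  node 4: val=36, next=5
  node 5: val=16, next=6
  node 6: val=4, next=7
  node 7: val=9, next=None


Floyd's tortoise (slow, +1) and hare (fast, +2):
  init: slow=0, fast=0
  step 1: slow=1, fast=2
  step 2: slow=2, fast=4
  step 3: slow=3, fast=6
  step 4: fast 6->7->None, no cycle

Cycle: no


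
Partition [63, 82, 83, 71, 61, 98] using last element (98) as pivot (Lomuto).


Pivot: 98
  63 <= 98: advance i (no swap)
  82 <= 98: advance i (no swap)
  83 <= 98: advance i (no swap)
  71 <= 98: advance i (no swap)
  61 <= 98: advance i (no swap)
Place pivot at 5: [63, 82, 83, 71, 61, 98]

Partitioned: [63, 82, 83, 71, 61, 98]


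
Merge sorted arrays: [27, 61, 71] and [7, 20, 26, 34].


Take 7 from B
Take 20 from B
Take 26 from B
Take 27 from A
Take 34 from B

Merged: [7, 20, 26, 27, 34, 61, 71]


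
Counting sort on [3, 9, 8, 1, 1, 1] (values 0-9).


Input: [3, 9, 8, 1, 1, 1]
Counts: [0, 3, 0, 1, 0, 0, 0, 0, 1, 1]

Sorted: [1, 1, 1, 3, 8, 9]


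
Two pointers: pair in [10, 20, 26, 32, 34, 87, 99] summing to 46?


lo=0(10)+hi=6(99)=109
lo=0(10)+hi=5(87)=97
lo=0(10)+hi=4(34)=44
lo=1(20)+hi=4(34)=54
lo=1(20)+hi=3(32)=52
lo=1(20)+hi=2(26)=46

Yes: 20+26=46


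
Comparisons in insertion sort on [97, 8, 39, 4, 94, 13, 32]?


Algorithm: insertion sort
Input: [97, 8, 39, 4, 94, 13, 32]
Sorted: [4, 8, 13, 32, 39, 94, 97]

16


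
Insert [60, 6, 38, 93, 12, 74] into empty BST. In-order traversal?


Insert 60: root
Insert 6: L from 60
Insert 38: L from 60 -> R from 6
Insert 93: R from 60
Insert 12: L from 60 -> R from 6 -> L from 38
Insert 74: R from 60 -> L from 93

In-order: [6, 12, 38, 60, 74, 93]


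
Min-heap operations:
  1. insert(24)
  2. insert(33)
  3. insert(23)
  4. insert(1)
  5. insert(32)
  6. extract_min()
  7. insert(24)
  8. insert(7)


insert(24) -> [24]
insert(33) -> [24, 33]
insert(23) -> [23, 33, 24]
insert(1) -> [1, 23, 24, 33]
insert(32) -> [1, 23, 24, 33, 32]
extract_min()->1, [23, 32, 24, 33]
insert(24) -> [23, 24, 24, 33, 32]
insert(7) -> [7, 24, 23, 33, 32, 24]

Final heap: [7, 24, 23, 33, 32, 24]


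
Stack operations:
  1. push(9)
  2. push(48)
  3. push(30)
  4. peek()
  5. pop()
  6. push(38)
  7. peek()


push(9) -> [9]
push(48) -> [9, 48]
push(30) -> [9, 48, 30]
peek()->30
pop()->30, [9, 48]
push(38) -> [9, 48, 38]
peek()->38

Final stack: [9, 48, 38]


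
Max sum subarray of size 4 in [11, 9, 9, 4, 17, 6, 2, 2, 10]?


[0:4]: 33
[1:5]: 39
[2:6]: 36
[3:7]: 29
[4:8]: 27
[5:9]: 20

Max: 39 at [1:5]


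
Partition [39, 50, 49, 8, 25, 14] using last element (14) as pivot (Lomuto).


Pivot: 14
  8 <= 14: swap -> [8, 50, 49, 39, 25, 14]
Place pivot at 1: [8, 14, 49, 39, 25, 50]

Partitioned: [8, 14, 49, 39, 25, 50]


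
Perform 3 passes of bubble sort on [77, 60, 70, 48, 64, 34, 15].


Initial: [77, 60, 70, 48, 64, 34, 15]
Pass 1: [60, 70, 48, 64, 34, 15, 77] (6 swaps)
Pass 2: [60, 48, 64, 34, 15, 70, 77] (4 swaps)
Pass 3: [48, 60, 34, 15, 64, 70, 77] (3 swaps)

After 3 passes: [48, 60, 34, 15, 64, 70, 77]


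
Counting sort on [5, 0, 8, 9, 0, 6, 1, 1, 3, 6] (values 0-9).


Input: [5, 0, 8, 9, 0, 6, 1, 1, 3, 6]
Counts: [2, 2, 0, 1, 0, 1, 2, 0, 1, 1]

Sorted: [0, 0, 1, 1, 3, 5, 6, 6, 8, 9]


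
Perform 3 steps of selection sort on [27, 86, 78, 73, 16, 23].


Initial: [27, 86, 78, 73, 16, 23]
Step 1: min=16 at 4
  Swap: [16, 86, 78, 73, 27, 23]
Step 2: min=23 at 5
  Swap: [16, 23, 78, 73, 27, 86]
Step 3: min=27 at 4
  Swap: [16, 23, 27, 73, 78, 86]

After 3 steps: [16, 23, 27, 73, 78, 86]


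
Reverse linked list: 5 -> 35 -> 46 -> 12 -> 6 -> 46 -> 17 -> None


Step 1: curr=5, set curr.next=prev(None) | reversed so far: 5
Step 2: curr=35, set curr.next=prev(5) | reversed so far: 35 -> 5
Step 3: curr=46, set curr.next=prev(35) | reversed so far: 46 -> 35 -> 5
Step 4: curr=12, set curr.next=prev(46) | reversed so far: 12 -> 46 -> 35 -> 5
Step 5: curr=6, set curr.next=prev(12) | reversed so far: 6 -> 12 -> 46 -> 35 -> 5
Step 6: curr=46, set curr.next=prev(6) | reversed so far: 46 -> 6 -> 12 -> 46 -> 35 -> 5
Step 7: curr=17, set curr.next=prev(46) | reversed so far: 17 -> 46 -> 6 -> 12 -> 46 -> 35 -> 5

17 -> 46 -> 6 -> 12 -> 46 -> 35 -> 5 -> None


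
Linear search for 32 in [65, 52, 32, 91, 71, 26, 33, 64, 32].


i=0: 65!=32
i=1: 52!=32
i=2: 32==32 found!

Found at 2, 3 comps


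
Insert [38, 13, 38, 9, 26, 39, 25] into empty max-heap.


Insert 38: [38]
Insert 13: [38, 13]
Insert 38: [38, 13, 38]
Insert 9: [38, 13, 38, 9]
Insert 26: [38, 26, 38, 9, 13]
Insert 39: [39, 26, 38, 9, 13, 38]
Insert 25: [39, 26, 38, 9, 13, 38, 25]

Final heap: [39, 26, 38, 9, 13, 38, 25]


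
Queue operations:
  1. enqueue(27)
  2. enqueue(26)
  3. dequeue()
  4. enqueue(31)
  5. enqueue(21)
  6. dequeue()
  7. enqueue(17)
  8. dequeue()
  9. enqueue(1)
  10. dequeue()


enqueue(27) -> [27]
enqueue(26) -> [27, 26]
dequeue()->27, [26]
enqueue(31) -> [26, 31]
enqueue(21) -> [26, 31, 21]
dequeue()->26, [31, 21]
enqueue(17) -> [31, 21, 17]
dequeue()->31, [21, 17]
enqueue(1) -> [21, 17, 1]
dequeue()->21, [17, 1]

Final queue: [17, 1]


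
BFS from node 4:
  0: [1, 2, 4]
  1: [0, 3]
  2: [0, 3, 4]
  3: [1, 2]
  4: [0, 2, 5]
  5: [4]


Visit 4, enqueue [0, 2, 5]
Visit 0, enqueue [1]
Visit 2, enqueue [3]
Visit 5, enqueue []
Visit 1, enqueue []
Visit 3, enqueue []

BFS order: [4, 0, 2, 5, 1, 3]


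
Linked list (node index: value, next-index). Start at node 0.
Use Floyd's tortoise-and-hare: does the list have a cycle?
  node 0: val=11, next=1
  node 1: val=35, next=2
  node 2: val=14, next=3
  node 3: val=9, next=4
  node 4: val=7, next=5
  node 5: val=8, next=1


Floyd's tortoise (slow, +1) and hare (fast, +2):
  init: slow=0, fast=0
  step 1: slow=1, fast=2
  step 2: slow=2, fast=4
  step 3: slow=3, fast=1
  step 4: slow=4, fast=3
  step 5: slow=5, fast=5
  slow == fast at node 5: cycle detected

Cycle: yes


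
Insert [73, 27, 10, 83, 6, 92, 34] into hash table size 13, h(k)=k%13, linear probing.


Insert 73: h=8 -> slot 8
Insert 27: h=1 -> slot 1
Insert 10: h=10 -> slot 10
Insert 83: h=5 -> slot 5
Insert 6: h=6 -> slot 6
Insert 92: h=1, 1 probes -> slot 2
Insert 34: h=8, 1 probes -> slot 9

Table: [None, 27, 92, None, None, 83, 6, None, 73, 34, 10, None, None]


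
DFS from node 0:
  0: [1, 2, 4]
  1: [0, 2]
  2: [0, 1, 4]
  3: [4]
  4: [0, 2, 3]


Visit 0, push [4, 2, 1]
Visit 1, push [2]
Visit 2, push [4]
Visit 4, push [3]
Visit 3, push []

DFS order: [0, 1, 2, 4, 3]


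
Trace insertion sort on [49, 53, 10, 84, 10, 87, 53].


Initial: [49, 53, 10, 84, 10, 87, 53]
Insert 53: [49, 53, 10, 84, 10, 87, 53]
Insert 10: [10, 49, 53, 84, 10, 87, 53]
Insert 84: [10, 49, 53, 84, 10, 87, 53]
Insert 10: [10, 10, 49, 53, 84, 87, 53]
Insert 87: [10, 10, 49, 53, 84, 87, 53]
Insert 53: [10, 10, 49, 53, 53, 84, 87]

Sorted: [10, 10, 49, 53, 53, 84, 87]


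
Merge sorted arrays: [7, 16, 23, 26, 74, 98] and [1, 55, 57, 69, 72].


Take 1 from B
Take 7 from A
Take 16 from A
Take 23 from A
Take 26 from A
Take 55 from B
Take 57 from B
Take 69 from B
Take 72 from B

Merged: [1, 7, 16, 23, 26, 55, 57, 69, 72, 74, 98]


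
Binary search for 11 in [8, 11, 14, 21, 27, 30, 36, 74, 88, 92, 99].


Step 1: lo=0, hi=10, mid=5, val=30
Step 2: lo=0, hi=4, mid=2, val=14
Step 3: lo=0, hi=1, mid=0, val=8
Step 4: lo=1, hi=1, mid=1, val=11

Found at index 1


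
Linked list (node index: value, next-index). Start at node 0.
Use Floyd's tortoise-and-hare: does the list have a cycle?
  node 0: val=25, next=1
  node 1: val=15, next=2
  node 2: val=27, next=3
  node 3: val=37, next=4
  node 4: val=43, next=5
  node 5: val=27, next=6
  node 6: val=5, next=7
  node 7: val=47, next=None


Floyd's tortoise (slow, +1) and hare (fast, +2):
  init: slow=0, fast=0
  step 1: slow=1, fast=2
  step 2: slow=2, fast=4
  step 3: slow=3, fast=6
  step 4: fast 6->7->None, no cycle

Cycle: no


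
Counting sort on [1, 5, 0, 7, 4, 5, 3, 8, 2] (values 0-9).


Input: [1, 5, 0, 7, 4, 5, 3, 8, 2]
Counts: [1, 1, 1, 1, 1, 2, 0, 1, 1, 0]

Sorted: [0, 1, 2, 3, 4, 5, 5, 7, 8]


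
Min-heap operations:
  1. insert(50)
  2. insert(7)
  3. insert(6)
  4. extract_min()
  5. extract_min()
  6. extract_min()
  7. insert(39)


insert(50) -> [50]
insert(7) -> [7, 50]
insert(6) -> [6, 50, 7]
extract_min()->6, [7, 50]
extract_min()->7, [50]
extract_min()->50, []
insert(39) -> [39]

Final heap: [39]


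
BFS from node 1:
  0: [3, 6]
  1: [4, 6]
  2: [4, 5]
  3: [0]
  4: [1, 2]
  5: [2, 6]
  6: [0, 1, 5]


Visit 1, enqueue [4, 6]
Visit 4, enqueue [2]
Visit 6, enqueue [0, 5]
Visit 2, enqueue []
Visit 0, enqueue [3]
Visit 5, enqueue []
Visit 3, enqueue []

BFS order: [1, 4, 6, 2, 0, 5, 3]


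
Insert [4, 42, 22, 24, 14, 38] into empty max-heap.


Insert 4: [4]
Insert 42: [42, 4]
Insert 22: [42, 4, 22]
Insert 24: [42, 24, 22, 4]
Insert 14: [42, 24, 22, 4, 14]
Insert 38: [42, 24, 38, 4, 14, 22]

Final heap: [42, 24, 38, 4, 14, 22]
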